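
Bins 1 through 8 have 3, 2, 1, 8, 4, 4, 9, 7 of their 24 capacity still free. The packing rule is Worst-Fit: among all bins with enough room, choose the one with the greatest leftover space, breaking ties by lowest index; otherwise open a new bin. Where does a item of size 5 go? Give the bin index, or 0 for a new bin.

Bins with room: bin 4 (8), bin 7 (9), bin 8 (7).
Most room is bin 7 with 9 free.

7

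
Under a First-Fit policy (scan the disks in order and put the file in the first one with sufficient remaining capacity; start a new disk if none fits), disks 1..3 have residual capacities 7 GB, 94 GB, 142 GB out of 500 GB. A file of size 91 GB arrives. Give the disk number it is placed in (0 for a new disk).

Disks with room: disk 2 (94 GB), disk 3 (142 GB).
The first with room is disk 2.

2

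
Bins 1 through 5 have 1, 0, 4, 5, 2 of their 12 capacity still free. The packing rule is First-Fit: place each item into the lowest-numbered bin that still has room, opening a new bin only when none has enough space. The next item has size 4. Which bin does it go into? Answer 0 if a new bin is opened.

3

Bins with room: bin 3 (4), bin 4 (5).
The first with room is bin 3.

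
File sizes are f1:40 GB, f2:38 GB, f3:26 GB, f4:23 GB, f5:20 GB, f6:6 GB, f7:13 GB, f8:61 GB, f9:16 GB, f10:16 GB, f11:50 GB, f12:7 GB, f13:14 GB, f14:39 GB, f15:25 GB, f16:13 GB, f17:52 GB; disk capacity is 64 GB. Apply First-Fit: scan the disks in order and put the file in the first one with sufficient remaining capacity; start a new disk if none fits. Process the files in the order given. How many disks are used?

8

disk 1: place f1 (40 GB), 24 GB left
disk 2: place f2 (38 GB), 26 GB left
disk 2: place f3 (26 GB), 0 GB left
disk 1: place f4 (23 GB), 1 GB left
disk 3: place f5 (20 GB), 44 GB left
disk 3: place f6 (6 GB), 38 GB left
disk 3: place f7 (13 GB), 25 GB left
disk 4: place f8 (61 GB), 3 GB left
disk 3: place f9 (16 GB), 9 GB left
disk 5: place f10 (16 GB), 48 GB left
disk 6: place f11 (50 GB), 14 GB left
disk 3: place f12 (7 GB), 2 GB left
disk 5: place f13 (14 GB), 34 GB left
disk 7: place f14 (39 GB), 25 GB left
disk 5: place f15 (25 GB), 9 GB left
disk 6: place f16 (13 GB), 1 GB left
disk 8: place f17 (52 GB), 12 GB left
Final disks: [40,23] [38,26] [20,6,13,16,7] [61] [16,14,25] [50,13] [39] [52].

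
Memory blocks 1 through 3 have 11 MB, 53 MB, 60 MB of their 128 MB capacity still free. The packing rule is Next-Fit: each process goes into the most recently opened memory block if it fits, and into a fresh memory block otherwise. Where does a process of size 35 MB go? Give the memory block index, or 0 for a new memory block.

3

Next-Fit only looks at memory block 3, which has 60 MB free.
35 MB fits there.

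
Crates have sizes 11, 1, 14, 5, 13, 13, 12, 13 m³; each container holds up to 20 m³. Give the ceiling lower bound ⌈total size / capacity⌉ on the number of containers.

Total size = 11 + 1 + 14 + 5 + 13 + 13 + 12 + 13 = 82 m³.
⌈82 / 20⌉ = 5.

5 containers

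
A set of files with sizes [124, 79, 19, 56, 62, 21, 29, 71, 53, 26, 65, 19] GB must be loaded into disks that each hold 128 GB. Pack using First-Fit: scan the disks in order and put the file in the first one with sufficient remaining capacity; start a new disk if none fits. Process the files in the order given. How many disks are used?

Put 124 GB in disk 1; 4 GB remain.
Put 79 GB in disk 2; 49 GB remain.
Put 19 GB in disk 2; 30 GB remain.
Put 56 GB in disk 3; 72 GB remain.
Put 62 GB in disk 3; 10 GB remain.
Put 21 GB in disk 2; 9 GB remain.
Put 29 GB in disk 4; 99 GB remain.
Put 71 GB in disk 4; 28 GB remain.
Put 53 GB in disk 5; 75 GB remain.
Put 26 GB in disk 4; 2 GB remain.
Put 65 GB in disk 5; 10 GB remain.
Put 19 GB in disk 6; 109 GB remain.
Final disks: [124] [79,19,21] [56,62] [29,71,26] [53,65] [19].

6 disks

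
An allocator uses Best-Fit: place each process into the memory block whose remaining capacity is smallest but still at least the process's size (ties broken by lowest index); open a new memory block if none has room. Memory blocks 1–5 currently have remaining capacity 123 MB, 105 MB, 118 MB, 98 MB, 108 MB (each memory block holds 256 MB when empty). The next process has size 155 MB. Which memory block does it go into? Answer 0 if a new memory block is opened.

0

No memory block has ≥ 155 MB free, so a new memory block is opened.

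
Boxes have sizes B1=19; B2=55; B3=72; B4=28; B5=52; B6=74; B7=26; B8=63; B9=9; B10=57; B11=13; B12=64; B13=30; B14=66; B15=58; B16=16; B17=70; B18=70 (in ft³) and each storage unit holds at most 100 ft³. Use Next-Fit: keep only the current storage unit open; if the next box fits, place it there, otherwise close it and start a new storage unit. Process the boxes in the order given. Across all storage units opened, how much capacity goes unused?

storage unit 1: place B1 (19 ft³), 81 ft³ left
storage unit 1: place B2 (55 ft³), 26 ft³ left
storage unit 2: place B3 (72 ft³), 28 ft³ left
storage unit 2: place B4 (28 ft³), 0 ft³ left
storage unit 3: place B5 (52 ft³), 48 ft³ left
storage unit 4: place B6 (74 ft³), 26 ft³ left
storage unit 4: place B7 (26 ft³), 0 ft³ left
storage unit 5: place B8 (63 ft³), 37 ft³ left
storage unit 5: place B9 (9 ft³), 28 ft³ left
storage unit 6: place B10 (57 ft³), 43 ft³ left
storage unit 6: place B11 (13 ft³), 30 ft³ left
storage unit 7: place B12 (64 ft³), 36 ft³ left
storage unit 7: place B13 (30 ft³), 6 ft³ left
storage unit 8: place B14 (66 ft³), 34 ft³ left
storage unit 9: place B15 (58 ft³), 42 ft³ left
storage unit 9: place B16 (16 ft³), 26 ft³ left
storage unit 10: place B17 (70 ft³), 30 ft³ left
storage unit 11: place B18 (70 ft³), 30 ft³ left
11 storage units × 100 ft³ = 1100 ft³; used 842 ft³; unused 258 ft³.

258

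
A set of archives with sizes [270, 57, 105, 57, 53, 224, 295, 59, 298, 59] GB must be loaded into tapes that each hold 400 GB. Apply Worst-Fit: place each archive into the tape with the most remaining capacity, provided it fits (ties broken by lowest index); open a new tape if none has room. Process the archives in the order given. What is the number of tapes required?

5 tapes

tape 1: place 270 GB, 130 GB left
tape 1: place 57 GB, 73 GB left
tape 2: place 105 GB, 295 GB left
tape 2: place 57 GB, 238 GB left
tape 2: place 53 GB, 185 GB left
tape 3: place 224 GB, 176 GB left
tape 4: place 295 GB, 105 GB left
tape 2: place 59 GB, 126 GB left
tape 5: place 298 GB, 102 GB left
tape 3: place 59 GB, 117 GB left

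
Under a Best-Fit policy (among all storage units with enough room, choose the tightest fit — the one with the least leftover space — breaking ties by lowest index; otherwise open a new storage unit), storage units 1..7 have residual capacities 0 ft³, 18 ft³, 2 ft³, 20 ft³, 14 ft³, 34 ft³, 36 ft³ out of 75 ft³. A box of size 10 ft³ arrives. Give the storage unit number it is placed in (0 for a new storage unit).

Storage units with room: storage unit 2 (18 ft³), storage unit 4 (20 ft³), storage unit 5 (14 ft³), storage unit 6 (34 ft³), storage unit 7 (36 ft³).
Tightest fit is storage unit 5 with 14 ft³ free.

5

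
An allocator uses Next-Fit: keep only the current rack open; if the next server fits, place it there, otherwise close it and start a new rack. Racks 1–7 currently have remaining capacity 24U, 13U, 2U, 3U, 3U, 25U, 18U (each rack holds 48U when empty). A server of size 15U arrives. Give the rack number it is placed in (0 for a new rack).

7

Next-Fit only looks at rack 7, which has 18U free.
15U fits there.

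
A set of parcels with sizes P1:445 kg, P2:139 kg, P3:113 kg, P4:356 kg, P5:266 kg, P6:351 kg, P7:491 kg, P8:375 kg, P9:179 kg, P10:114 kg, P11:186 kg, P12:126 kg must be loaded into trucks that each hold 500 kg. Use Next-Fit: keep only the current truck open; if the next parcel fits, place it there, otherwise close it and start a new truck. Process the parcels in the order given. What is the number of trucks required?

P1 (445 kg) → truck 1 (remaining 55 kg)
P2 (139 kg) → truck 2 (remaining 361 kg)
P3 (113 kg) → truck 2 (remaining 248 kg)
P4 (356 kg) → truck 3 (remaining 144 kg)
P5 (266 kg) → truck 4 (remaining 234 kg)
P6 (351 kg) → truck 5 (remaining 149 kg)
P7 (491 kg) → truck 6 (remaining 9 kg)
P8 (375 kg) → truck 7 (remaining 125 kg)
P9 (179 kg) → truck 8 (remaining 321 kg)
P10 (114 kg) → truck 8 (remaining 207 kg)
P11 (186 kg) → truck 8 (remaining 21 kg)
P12 (126 kg) → truck 9 (remaining 374 kg)

9 trucks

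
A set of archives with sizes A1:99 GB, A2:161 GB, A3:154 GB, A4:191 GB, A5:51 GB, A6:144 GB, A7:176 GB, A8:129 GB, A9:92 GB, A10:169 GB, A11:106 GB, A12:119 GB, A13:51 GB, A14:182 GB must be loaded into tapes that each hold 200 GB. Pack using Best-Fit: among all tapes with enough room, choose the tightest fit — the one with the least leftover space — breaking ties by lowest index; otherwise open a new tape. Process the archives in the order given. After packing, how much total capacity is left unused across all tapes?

376

tape 1: place A1 (99 GB), 101 GB left
tape 2: place A2 (161 GB), 39 GB left
tape 3: place A3 (154 GB), 46 GB left
tape 4: place A4 (191 GB), 9 GB left
tape 1: place A5 (51 GB), 50 GB left
tape 5: place A6 (144 GB), 56 GB left
tape 6: place A7 (176 GB), 24 GB left
tape 7: place A8 (129 GB), 71 GB left
tape 8: place A9 (92 GB), 108 GB left
tape 9: place A10 (169 GB), 31 GB left
tape 8: place A11 (106 GB), 2 GB left
tape 10: place A12 (119 GB), 81 GB left
tape 5: place A13 (51 GB), 5 GB left
tape 11: place A14 (182 GB), 18 GB left
11 tapes × 200 GB = 2200 GB; used 1824 GB; unused 376 GB.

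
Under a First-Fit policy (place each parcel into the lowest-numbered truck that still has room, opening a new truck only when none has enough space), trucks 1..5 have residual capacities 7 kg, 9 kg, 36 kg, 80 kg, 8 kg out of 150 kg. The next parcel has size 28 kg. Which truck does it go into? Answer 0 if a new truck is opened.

3

Trucks with room: truck 3 (36 kg), truck 4 (80 kg).
The first with room is truck 3.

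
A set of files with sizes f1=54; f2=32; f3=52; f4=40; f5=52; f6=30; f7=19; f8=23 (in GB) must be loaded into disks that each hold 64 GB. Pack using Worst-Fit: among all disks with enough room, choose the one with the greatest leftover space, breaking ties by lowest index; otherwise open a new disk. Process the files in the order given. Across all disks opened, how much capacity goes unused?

Put f1 (54 GB) in disk 1; 10 GB remain.
Put f2 (32 GB) in disk 2; 32 GB remain.
Put f3 (52 GB) in disk 3; 12 GB remain.
Put f4 (40 GB) in disk 4; 24 GB remain.
Put f5 (52 GB) in disk 5; 12 GB remain.
Put f6 (30 GB) in disk 2; 2 GB remain.
Put f7 (19 GB) in disk 4; 5 GB remain.
Put f8 (23 GB) in disk 6; 41 GB remain.
6 disks × 64 GB = 384 GB; used 302 GB; unused 82 GB.

82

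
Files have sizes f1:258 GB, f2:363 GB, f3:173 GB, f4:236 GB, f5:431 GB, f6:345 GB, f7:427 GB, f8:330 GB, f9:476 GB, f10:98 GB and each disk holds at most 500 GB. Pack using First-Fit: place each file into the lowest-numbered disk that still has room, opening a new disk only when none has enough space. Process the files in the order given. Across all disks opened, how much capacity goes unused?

f1 (258 GB) → disk 1 (remaining 242 GB)
f2 (363 GB) → disk 2 (remaining 137 GB)
f3 (173 GB) → disk 1 (remaining 69 GB)
f4 (236 GB) → disk 3 (remaining 264 GB)
f5 (431 GB) → disk 4 (remaining 69 GB)
f6 (345 GB) → disk 5 (remaining 155 GB)
f7 (427 GB) → disk 6 (remaining 73 GB)
f8 (330 GB) → disk 7 (remaining 170 GB)
f9 (476 GB) → disk 8 (remaining 24 GB)
f10 (98 GB) → disk 2 (remaining 39 GB)
8 disks × 500 GB = 4000 GB; used 3137 GB; unused 863 GB.

863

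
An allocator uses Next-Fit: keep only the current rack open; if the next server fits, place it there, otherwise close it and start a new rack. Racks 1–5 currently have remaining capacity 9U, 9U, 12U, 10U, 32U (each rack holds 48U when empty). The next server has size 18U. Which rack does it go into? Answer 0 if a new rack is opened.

5

Next-Fit only looks at rack 5, which has 32U free.
18U fits there.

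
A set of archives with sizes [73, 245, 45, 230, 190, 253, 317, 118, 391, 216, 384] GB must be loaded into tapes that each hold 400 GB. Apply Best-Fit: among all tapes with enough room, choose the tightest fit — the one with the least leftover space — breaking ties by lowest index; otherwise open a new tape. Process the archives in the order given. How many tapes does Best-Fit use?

Put 73 GB in tape 1; 327 GB remain.
Put 245 GB in tape 1; 82 GB remain.
Put 45 GB in tape 1; 37 GB remain.
Put 230 GB in tape 2; 170 GB remain.
Put 190 GB in tape 3; 210 GB remain.
Put 253 GB in tape 4; 147 GB remain.
Put 317 GB in tape 5; 83 GB remain.
Put 118 GB in tape 4; 29 GB remain.
Put 391 GB in tape 6; 9 GB remain.
Put 216 GB in tape 7; 184 GB remain.
Put 384 GB in tape 8; 16 GB remain.
Final tapes: [73,245,45] [230] [190] [253,118] [317] [391] [216] [384].

8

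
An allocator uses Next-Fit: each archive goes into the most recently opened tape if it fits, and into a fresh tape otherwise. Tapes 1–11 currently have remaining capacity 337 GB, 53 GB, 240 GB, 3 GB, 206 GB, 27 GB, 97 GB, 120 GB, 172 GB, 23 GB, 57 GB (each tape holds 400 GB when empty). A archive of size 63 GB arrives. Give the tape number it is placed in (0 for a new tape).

0

Next-Fit only looks at tape 11, which has 57 GB free.
63 GB does not fit, so a new tape is opened.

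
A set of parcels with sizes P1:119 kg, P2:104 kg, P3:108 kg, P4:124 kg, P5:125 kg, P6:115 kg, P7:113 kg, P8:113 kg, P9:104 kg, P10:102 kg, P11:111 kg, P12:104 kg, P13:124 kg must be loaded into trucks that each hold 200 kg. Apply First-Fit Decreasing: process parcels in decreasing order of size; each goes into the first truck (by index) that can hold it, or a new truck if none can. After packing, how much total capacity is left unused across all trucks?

Sorted descending: 125, 124, 124, 119, 115, 113, 113, 111, 108, 104, 104, 104, 102.
Put 125 kg in truck 1; 75 kg remain.
Put 124 kg in truck 2; 76 kg remain.
Put 124 kg in truck 3; 76 kg remain.
Put 119 kg in truck 4; 81 kg remain.
Put 115 kg in truck 5; 85 kg remain.
Put 113 kg in truck 6; 87 kg remain.
Put 113 kg in truck 7; 87 kg remain.
Put 111 kg in truck 8; 89 kg remain.
Put 108 kg in truck 9; 92 kg remain.
Put 104 kg in truck 10; 96 kg remain.
Put 104 kg in truck 11; 96 kg remain.
Put 104 kg in truck 12; 96 kg remain.
Put 102 kg in truck 13; 98 kg remain.
13 trucks × 200 kg = 2600 kg; used 1466 kg; unused 1134 kg.

1134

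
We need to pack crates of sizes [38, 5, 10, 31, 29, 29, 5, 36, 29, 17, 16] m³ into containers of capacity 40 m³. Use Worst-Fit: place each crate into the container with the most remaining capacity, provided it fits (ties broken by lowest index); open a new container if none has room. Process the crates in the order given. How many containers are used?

8

Put 38 m³ in container 1; 2 m³ remain.
Put 5 m³ in container 2; 35 m³ remain.
Put 10 m³ in container 2; 25 m³ remain.
Put 31 m³ in container 3; 9 m³ remain.
Put 29 m³ in container 4; 11 m³ remain.
Put 29 m³ in container 5; 11 m³ remain.
Put 5 m³ in container 2; 20 m³ remain.
Put 36 m³ in container 6; 4 m³ remain.
Put 29 m³ in container 7; 11 m³ remain.
Put 17 m³ in container 2; 3 m³ remain.
Put 16 m³ in container 8; 24 m³ remain.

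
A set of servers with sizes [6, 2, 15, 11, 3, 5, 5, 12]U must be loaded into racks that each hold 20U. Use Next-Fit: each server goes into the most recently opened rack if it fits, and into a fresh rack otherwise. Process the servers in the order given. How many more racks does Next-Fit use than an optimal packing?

1

Next-Fit: [6,2] [15] [11,3,5] [5,12] → 4 racks.
Total size 59U; any packing needs at least ⌈59/20⌉ = 3 racks.
An optimal packing achieves that bound: [15,5] [12,6,2] [11,5,3] → 3 racks.
Excess: 4 − 3 = 1.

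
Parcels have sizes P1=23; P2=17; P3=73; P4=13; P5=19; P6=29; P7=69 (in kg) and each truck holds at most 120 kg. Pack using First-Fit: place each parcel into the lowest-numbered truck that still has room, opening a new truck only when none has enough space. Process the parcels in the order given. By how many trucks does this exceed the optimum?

First-Fit: [23,17,73] [13,19,29] [69] → 3 trucks.
Total size 243 kg; any packing needs at least ⌈243/120⌉ = 3 trucks.
So 3 is already optimal.

0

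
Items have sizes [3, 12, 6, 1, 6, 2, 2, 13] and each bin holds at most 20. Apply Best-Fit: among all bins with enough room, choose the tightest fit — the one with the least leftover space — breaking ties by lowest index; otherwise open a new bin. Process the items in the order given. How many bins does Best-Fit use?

3 → bin 1 (remaining 17)
12 → bin 1 (remaining 5)
6 → bin 2 (remaining 14)
1 → bin 1 (remaining 4)
6 → bin 2 (remaining 8)
2 → bin 1 (remaining 2)
2 → bin 1 (remaining 0)
13 → bin 3 (remaining 7)

3 bins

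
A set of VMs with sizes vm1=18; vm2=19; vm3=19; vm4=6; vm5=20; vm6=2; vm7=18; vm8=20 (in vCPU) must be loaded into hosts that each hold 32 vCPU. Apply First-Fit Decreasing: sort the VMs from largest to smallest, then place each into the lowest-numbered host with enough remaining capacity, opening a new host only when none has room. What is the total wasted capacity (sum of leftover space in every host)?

70

Sorted descending: 20, 20, 19, 19, 18, 18, 6, 2.
20 vCPU → host 1 (remaining 12 vCPU)
20 vCPU → host 2 (remaining 12 vCPU)
19 vCPU → host 3 (remaining 13 vCPU)
19 vCPU → host 4 (remaining 13 vCPU)
18 vCPU → host 5 (remaining 14 vCPU)
18 vCPU → host 6 (remaining 14 vCPU)
6 vCPU → host 1 (remaining 6 vCPU)
2 vCPU → host 1 (remaining 4 vCPU)
6 hosts × 32 vCPU = 192 vCPU; used 122 vCPU; unused 70 vCPU.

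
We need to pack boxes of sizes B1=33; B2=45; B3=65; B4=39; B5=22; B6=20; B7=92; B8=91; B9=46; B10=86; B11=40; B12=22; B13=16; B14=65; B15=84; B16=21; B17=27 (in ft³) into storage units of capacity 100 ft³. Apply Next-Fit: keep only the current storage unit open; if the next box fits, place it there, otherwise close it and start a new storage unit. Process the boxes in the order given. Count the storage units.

Put B1 (33 ft³) in storage unit 1; 67 ft³ remain.
Put B2 (45 ft³) in storage unit 1; 22 ft³ remain.
Put B3 (65 ft³) in storage unit 2; 35 ft³ remain.
Put B4 (39 ft³) in storage unit 3; 61 ft³ remain.
Put B5 (22 ft³) in storage unit 3; 39 ft³ remain.
Put B6 (20 ft³) in storage unit 3; 19 ft³ remain.
Put B7 (92 ft³) in storage unit 4; 8 ft³ remain.
Put B8 (91 ft³) in storage unit 5; 9 ft³ remain.
Put B9 (46 ft³) in storage unit 6; 54 ft³ remain.
Put B10 (86 ft³) in storage unit 7; 14 ft³ remain.
Put B11 (40 ft³) in storage unit 8; 60 ft³ remain.
Put B12 (22 ft³) in storage unit 8; 38 ft³ remain.
Put B13 (16 ft³) in storage unit 8; 22 ft³ remain.
Put B14 (65 ft³) in storage unit 9; 35 ft³ remain.
Put B15 (84 ft³) in storage unit 10; 16 ft³ remain.
Put B16 (21 ft³) in storage unit 11; 79 ft³ remain.
Put B17 (27 ft³) in storage unit 11; 52 ft³ remain.

11 storage units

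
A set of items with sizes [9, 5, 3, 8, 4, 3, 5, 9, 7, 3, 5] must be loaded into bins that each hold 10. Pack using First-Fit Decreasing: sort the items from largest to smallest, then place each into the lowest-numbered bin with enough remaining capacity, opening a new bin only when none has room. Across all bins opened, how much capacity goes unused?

9

Sorted descending: 9, 9, 8, 7, 5, 5, 5, 4, 3, 3, 3.
Put 9 in bin 1; 1 remain.
Put 9 in bin 2; 1 remain.
Put 8 in bin 3; 2 remain.
Put 7 in bin 4; 3 remain.
Put 5 in bin 5; 5 remain.
Put 5 in bin 5; 0 remain.
Put 5 in bin 6; 5 remain.
Put 4 in bin 6; 1 remain.
Put 3 in bin 4; 0 remain.
Put 3 in bin 7; 7 remain.
Put 3 in bin 7; 4 remain.
7 bins × 10 = 70; used 61; unused 9.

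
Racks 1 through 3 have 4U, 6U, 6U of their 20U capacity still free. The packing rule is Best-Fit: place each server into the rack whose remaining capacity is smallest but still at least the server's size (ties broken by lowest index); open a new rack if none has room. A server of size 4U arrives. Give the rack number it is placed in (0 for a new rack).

Racks with room: rack 1 (4U), rack 2 (6U), rack 3 (6U).
Tightest fit is rack 1 with 4U free.

1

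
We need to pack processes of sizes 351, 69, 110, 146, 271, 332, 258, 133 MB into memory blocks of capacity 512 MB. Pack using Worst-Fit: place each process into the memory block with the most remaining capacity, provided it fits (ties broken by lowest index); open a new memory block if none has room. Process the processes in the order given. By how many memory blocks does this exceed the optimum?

Worst-Fit: [351,69] [110,146,133] [271] [332] [258] → 5 memory blocks.
Total size 1670 MB; any packing needs at least ⌈1670/512⌉ = 4 memory blocks.
An optimal packing achieves that bound: [351,146] [332,133] [271,110,69] [258] → 4 memory blocks.
Excess: 5 − 4 = 1.

1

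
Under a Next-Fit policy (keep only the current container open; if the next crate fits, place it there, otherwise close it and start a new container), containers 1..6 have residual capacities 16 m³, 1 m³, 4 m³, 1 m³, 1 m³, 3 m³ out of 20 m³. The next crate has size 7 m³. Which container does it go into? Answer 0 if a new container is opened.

Next-Fit only looks at container 6, which has 3 m³ free.
7 m³ does not fit, so a new container is opened.

0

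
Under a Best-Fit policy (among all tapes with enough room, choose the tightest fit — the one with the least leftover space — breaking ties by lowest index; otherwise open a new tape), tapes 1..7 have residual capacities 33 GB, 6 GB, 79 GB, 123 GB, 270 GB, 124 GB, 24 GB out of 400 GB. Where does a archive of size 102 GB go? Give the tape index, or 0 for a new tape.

4

Tapes with room: tape 4 (123 GB), tape 5 (270 GB), tape 6 (124 GB).
Tightest fit is tape 4 with 123 GB free.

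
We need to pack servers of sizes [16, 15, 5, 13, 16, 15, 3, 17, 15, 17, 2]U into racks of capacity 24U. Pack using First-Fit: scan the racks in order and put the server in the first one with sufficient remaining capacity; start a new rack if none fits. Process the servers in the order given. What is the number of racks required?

8 racks

Put 16U in rack 1; 8U remain.
Put 15U in rack 2; 9U remain.
Put 5U in rack 1; 3U remain.
Put 13U in rack 3; 11U remain.
Put 16U in rack 4; 8U remain.
Put 15U in rack 5; 9U remain.
Put 3U in rack 1; 0U remain.
Put 17U in rack 6; 7U remain.
Put 15U in rack 7; 9U remain.
Put 17U in rack 8; 7U remain.
Put 2U in rack 2; 7U remain.
Final racks: [16,5,3] [15,2] [13] [16] [15] [17] [15] [17].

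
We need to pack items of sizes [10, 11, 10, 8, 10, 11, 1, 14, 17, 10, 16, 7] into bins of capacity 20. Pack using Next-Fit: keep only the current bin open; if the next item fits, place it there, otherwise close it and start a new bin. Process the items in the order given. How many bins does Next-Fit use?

10

bin 1: place 10, 10 left
bin 2: place 11, 9 left
bin 3: place 10, 10 left
bin 3: place 8, 2 left
bin 4: place 10, 10 left
bin 5: place 11, 9 left
bin 5: place 1, 8 left
bin 6: place 14, 6 left
bin 7: place 17, 3 left
bin 8: place 10, 10 left
bin 9: place 16, 4 left
bin 10: place 7, 13 left
Final bins: [10] [11] [10,8] [10] [11,1] [14] [17] [10] [16] [7].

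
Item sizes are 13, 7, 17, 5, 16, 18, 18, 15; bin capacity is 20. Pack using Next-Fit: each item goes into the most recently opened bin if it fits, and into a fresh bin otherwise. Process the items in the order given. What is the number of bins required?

bin 1: place 13, 7 left
bin 1: place 7, 0 left
bin 2: place 17, 3 left
bin 3: place 5, 15 left
bin 4: place 16, 4 left
bin 5: place 18, 2 left
bin 6: place 18, 2 left
bin 7: place 15, 5 left

7 bins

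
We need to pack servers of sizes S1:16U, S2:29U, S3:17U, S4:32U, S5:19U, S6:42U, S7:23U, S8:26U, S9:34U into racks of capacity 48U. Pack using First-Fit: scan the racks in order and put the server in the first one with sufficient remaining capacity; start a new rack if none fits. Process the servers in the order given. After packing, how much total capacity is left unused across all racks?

98

Put S1 (16U) in rack 1; 32U remain.
Put S2 (29U) in rack 1; 3U remain.
Put S3 (17U) in rack 2; 31U remain.
Put S4 (32U) in rack 3; 16U remain.
Put S5 (19U) in rack 2; 12U remain.
Put S6 (42U) in rack 4; 6U remain.
Put S7 (23U) in rack 5; 25U remain.
Put S8 (26U) in rack 6; 22U remain.
Put S9 (34U) in rack 7; 14U remain.
7 racks × 48U = 336U; used 238U; unused 98U.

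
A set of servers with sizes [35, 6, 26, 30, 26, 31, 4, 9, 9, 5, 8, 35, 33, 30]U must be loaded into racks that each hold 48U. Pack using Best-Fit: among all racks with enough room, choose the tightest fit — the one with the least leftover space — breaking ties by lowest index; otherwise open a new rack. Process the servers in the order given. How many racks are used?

8 racks

Put 35U in rack 1; 13U remain.
Put 6U in rack 1; 7U remain.
Put 26U in rack 2; 22U remain.
Put 30U in rack 3; 18U remain.
Put 26U in rack 4; 22U remain.
Put 31U in rack 5; 17U remain.
Put 4U in rack 1; 3U remain.
Put 9U in rack 5; 8U remain.
Put 9U in rack 3; 9U remain.
Put 5U in rack 5; 3U remain.
Put 8U in rack 3; 1U remain.
Put 35U in rack 6; 13U remain.
Put 33U in rack 7; 15U remain.
Put 30U in rack 8; 18U remain.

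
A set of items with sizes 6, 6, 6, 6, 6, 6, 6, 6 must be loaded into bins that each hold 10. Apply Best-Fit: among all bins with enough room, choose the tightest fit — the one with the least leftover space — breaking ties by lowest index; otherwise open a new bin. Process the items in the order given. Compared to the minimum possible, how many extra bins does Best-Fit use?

0

Best-Fit: [6] [6] [6] [6] [6] [6] [6] [6] → 8 bins.
8 items exceed 5 (half the capacity), and no two of those can share a bin, so at least 8 bins are needed.
So 8 is already optimal.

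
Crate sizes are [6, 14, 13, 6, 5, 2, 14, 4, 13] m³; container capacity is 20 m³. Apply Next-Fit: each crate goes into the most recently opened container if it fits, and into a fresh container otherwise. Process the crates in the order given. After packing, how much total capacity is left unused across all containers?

Put 6 m³ in container 1; 14 m³ remain.
Put 14 m³ in container 1; 0 m³ remain.
Put 13 m³ in container 2; 7 m³ remain.
Put 6 m³ in container 2; 1 m³ remain.
Put 5 m³ in container 3; 15 m³ remain.
Put 2 m³ in container 3; 13 m³ remain.
Put 14 m³ in container 4; 6 m³ remain.
Put 4 m³ in container 4; 2 m³ remain.
Put 13 m³ in container 5; 7 m³ remain.
5 containers × 20 m³ = 100 m³; used 77 m³; unused 23 m³.

23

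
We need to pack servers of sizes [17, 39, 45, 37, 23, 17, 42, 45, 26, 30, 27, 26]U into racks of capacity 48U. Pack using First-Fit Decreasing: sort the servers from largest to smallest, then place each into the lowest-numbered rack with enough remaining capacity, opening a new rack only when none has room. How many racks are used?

10

Sorted descending: 45, 45, 42, 39, 37, 30, 27, 26, 26, 23, 17, 17.
Put 45U in rack 1; 3U remain.
Put 45U in rack 2; 3U remain.
Put 42U in rack 3; 6U remain.
Put 39U in rack 4; 9U remain.
Put 37U in rack 5; 11U remain.
Put 30U in rack 6; 18U remain.
Put 27U in rack 7; 21U remain.
Put 26U in rack 8; 22U remain.
Put 26U in rack 9; 22U remain.
Put 23U in rack 10; 25U remain.
Put 17U in rack 6; 1U remain.
Put 17U in rack 7; 4U remain.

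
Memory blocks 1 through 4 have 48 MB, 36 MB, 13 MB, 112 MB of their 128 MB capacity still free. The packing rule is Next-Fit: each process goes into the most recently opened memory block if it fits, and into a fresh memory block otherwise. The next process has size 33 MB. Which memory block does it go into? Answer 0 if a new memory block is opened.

4

Next-Fit only looks at memory block 4, which has 112 MB free.
33 MB fits there.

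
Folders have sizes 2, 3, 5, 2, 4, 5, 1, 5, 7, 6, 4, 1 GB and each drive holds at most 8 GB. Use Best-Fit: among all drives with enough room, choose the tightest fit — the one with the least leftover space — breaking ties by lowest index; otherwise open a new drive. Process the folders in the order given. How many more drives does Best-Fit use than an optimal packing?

Best-Fit: [2,3,2,1] [5] [4,4] [5] [5] [7,1] [6] → 7 drives.
Total size 45 GB; any packing needs at least ⌈45/8⌉ = 6 drives.
An optimal packing achieves that bound: [7,1] [6,2] [5,3] [5,2,1] [5] [4,4] → 6 drives.
Excess: 7 − 6 = 1.

1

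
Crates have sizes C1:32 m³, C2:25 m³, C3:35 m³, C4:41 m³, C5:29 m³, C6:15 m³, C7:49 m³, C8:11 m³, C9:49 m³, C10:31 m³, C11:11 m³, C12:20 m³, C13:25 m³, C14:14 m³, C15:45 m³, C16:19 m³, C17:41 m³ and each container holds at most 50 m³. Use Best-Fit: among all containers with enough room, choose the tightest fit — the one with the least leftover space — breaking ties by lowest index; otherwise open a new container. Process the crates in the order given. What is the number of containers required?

container 1: place C1 (32 m³), 18 m³ left
container 2: place C2 (25 m³), 25 m³ left
container 3: place C3 (35 m³), 15 m³ left
container 4: place C4 (41 m³), 9 m³ left
container 5: place C5 (29 m³), 21 m³ left
container 3: place C6 (15 m³), 0 m³ left
container 6: place C7 (49 m³), 1 m³ left
container 1: place C8 (11 m³), 7 m³ left
container 7: place C9 (49 m³), 1 m³ left
container 8: place C10 (31 m³), 19 m³ left
container 8: place C11 (11 m³), 8 m³ left
container 5: place C12 (20 m³), 1 m³ left
container 2: place C13 (25 m³), 0 m³ left
container 9: place C14 (14 m³), 36 m³ left
container 10: place C15 (45 m³), 5 m³ left
container 9: place C16 (19 m³), 17 m³ left
container 11: place C17 (41 m³), 9 m³ left

11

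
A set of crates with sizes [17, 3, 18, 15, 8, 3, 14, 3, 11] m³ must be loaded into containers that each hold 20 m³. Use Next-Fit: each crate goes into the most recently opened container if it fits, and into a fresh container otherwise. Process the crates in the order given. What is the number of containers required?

container 1: place 17 m³, 3 m³ left
container 1: place 3 m³, 0 m³ left
container 2: place 18 m³, 2 m³ left
container 3: place 15 m³, 5 m³ left
container 4: place 8 m³, 12 m³ left
container 4: place 3 m³, 9 m³ left
container 5: place 14 m³, 6 m³ left
container 5: place 3 m³, 3 m³ left
container 6: place 11 m³, 9 m³ left
Final containers: [17,3] [18] [15] [8,3] [14,3] [11].

6 containers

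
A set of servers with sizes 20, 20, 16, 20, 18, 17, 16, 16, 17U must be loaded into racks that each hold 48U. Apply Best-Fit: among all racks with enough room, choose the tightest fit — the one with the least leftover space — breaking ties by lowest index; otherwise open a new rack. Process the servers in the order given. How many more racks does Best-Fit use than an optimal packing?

Best-Fit: [20,20] [16,20] [18,17] [16,16] [17] → 5 racks.
Total size 160U; any packing needs at least ⌈160/48⌉ = 4 racks.
An optimal packing achieves that bound: [20,20] [20,18] [17,17] [16,16,16] → 4 racks.
Excess: 5 − 4 = 1.

1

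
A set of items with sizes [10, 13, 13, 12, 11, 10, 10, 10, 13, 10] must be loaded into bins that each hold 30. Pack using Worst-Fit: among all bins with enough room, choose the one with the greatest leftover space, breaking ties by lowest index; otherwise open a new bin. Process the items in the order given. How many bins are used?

10 → bin 1 (remaining 20)
13 → bin 1 (remaining 7)
13 → bin 2 (remaining 17)
12 → bin 2 (remaining 5)
11 → bin 3 (remaining 19)
10 → bin 3 (remaining 9)
10 → bin 4 (remaining 20)
10 → bin 4 (remaining 10)
13 → bin 5 (remaining 17)
10 → bin 5 (remaining 7)
Final bins: [10,13] [13,12] [11,10] [10,10] [13,10].

5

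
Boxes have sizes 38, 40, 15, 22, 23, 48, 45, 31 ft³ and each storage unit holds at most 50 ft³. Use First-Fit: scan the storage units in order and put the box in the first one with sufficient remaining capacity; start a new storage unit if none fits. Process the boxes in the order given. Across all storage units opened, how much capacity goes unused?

Put 38 ft³ in storage unit 1; 12 ft³ remain.
Put 40 ft³ in storage unit 2; 10 ft³ remain.
Put 15 ft³ in storage unit 3; 35 ft³ remain.
Put 22 ft³ in storage unit 3; 13 ft³ remain.
Put 23 ft³ in storage unit 4; 27 ft³ remain.
Put 48 ft³ in storage unit 5; 2 ft³ remain.
Put 45 ft³ in storage unit 6; 5 ft³ remain.
Put 31 ft³ in storage unit 7; 19 ft³ remain.
7 storage units × 50 ft³ = 350 ft³; used 262 ft³; unused 88 ft³.

88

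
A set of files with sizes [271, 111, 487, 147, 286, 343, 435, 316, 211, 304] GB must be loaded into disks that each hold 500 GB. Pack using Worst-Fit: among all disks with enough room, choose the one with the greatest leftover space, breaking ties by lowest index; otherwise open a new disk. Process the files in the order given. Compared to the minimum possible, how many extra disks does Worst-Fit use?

Worst-Fit: [271,111] [487] [147,286] [343] [435] [316] [211] [304] → 8 disks.
7 files exceed 250 GB (half the capacity), and no two of those can share a disk, so at least 7 disks are needed.
An optimal packing achieves that bound: [487] [435] [343,147] [316,111] [304] [286,211] [271] → 7 disks.
Excess: 8 − 7 = 1.

1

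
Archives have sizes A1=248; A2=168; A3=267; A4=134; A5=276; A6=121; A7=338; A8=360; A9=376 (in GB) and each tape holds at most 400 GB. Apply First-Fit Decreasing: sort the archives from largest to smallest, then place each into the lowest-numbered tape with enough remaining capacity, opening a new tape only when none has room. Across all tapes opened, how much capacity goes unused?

512

Sorted descending: 376, 360, 338, 276, 267, 248, 168, 134, 121.
Put 376 GB in tape 1; 24 GB remain.
Put 360 GB in tape 2; 40 GB remain.
Put 338 GB in tape 3; 62 GB remain.
Put 276 GB in tape 4; 124 GB remain.
Put 267 GB in tape 5; 133 GB remain.
Put 248 GB in tape 6; 152 GB remain.
Put 168 GB in tape 7; 232 GB remain.
Put 134 GB in tape 6; 18 GB remain.
Put 121 GB in tape 4; 3 GB remain.
7 tapes × 400 GB = 2800 GB; used 2288 GB; unused 512 GB.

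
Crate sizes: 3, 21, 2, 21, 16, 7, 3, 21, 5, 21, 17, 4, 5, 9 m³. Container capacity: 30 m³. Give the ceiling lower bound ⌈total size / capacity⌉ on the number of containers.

6

Total size = 3 + 21 + 2 + 21 + 16 + 7 + 3 + 21 + 5 + 21 + 17 + 4 + 5 + 9 = 155 m³.
⌈155 / 30⌉ = 6.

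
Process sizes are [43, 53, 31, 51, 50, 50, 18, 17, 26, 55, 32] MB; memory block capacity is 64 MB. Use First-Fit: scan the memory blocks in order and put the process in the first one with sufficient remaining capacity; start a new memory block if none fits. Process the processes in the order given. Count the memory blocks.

memory block 1: place 43 MB, 21 MB left
memory block 2: place 53 MB, 11 MB left
memory block 3: place 31 MB, 33 MB left
memory block 4: place 51 MB, 13 MB left
memory block 5: place 50 MB, 14 MB left
memory block 6: place 50 MB, 14 MB left
memory block 1: place 18 MB, 3 MB left
memory block 3: place 17 MB, 16 MB left
memory block 7: place 26 MB, 38 MB left
memory block 8: place 55 MB, 9 MB left
memory block 7: place 32 MB, 6 MB left

8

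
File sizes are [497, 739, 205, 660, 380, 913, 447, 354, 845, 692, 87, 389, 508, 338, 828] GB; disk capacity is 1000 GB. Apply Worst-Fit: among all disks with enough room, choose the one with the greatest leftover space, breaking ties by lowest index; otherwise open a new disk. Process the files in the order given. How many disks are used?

disk 1: place 497 GB, 503 GB left
disk 2: place 739 GB, 261 GB left
disk 1: place 205 GB, 298 GB left
disk 3: place 660 GB, 340 GB left
disk 4: place 380 GB, 620 GB left
disk 5: place 913 GB, 87 GB left
disk 4: place 447 GB, 173 GB left
disk 6: place 354 GB, 646 GB left
disk 7: place 845 GB, 155 GB left
disk 8: place 692 GB, 308 GB left
disk 6: place 87 GB, 559 GB left
disk 6: place 389 GB, 170 GB left
disk 9: place 508 GB, 492 GB left
disk 9: place 338 GB, 154 GB left
disk 10: place 828 GB, 172 GB left

10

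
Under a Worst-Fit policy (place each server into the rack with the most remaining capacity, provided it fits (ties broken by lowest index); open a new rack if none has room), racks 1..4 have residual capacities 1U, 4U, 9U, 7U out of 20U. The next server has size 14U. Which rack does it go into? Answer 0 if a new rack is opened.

No rack has ≥ 14U free, so a new rack is opened.

0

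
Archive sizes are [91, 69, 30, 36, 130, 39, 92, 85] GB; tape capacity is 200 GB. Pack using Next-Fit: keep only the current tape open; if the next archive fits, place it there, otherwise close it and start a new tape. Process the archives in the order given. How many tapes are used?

4 tapes

Put 91 GB in tape 1; 109 GB remain.
Put 69 GB in tape 1; 40 GB remain.
Put 30 GB in tape 1; 10 GB remain.
Put 36 GB in tape 2; 164 GB remain.
Put 130 GB in tape 2; 34 GB remain.
Put 39 GB in tape 3; 161 GB remain.
Put 92 GB in tape 3; 69 GB remain.
Put 85 GB in tape 4; 115 GB remain.
Final tapes: [91,69,30] [36,130] [39,92] [85].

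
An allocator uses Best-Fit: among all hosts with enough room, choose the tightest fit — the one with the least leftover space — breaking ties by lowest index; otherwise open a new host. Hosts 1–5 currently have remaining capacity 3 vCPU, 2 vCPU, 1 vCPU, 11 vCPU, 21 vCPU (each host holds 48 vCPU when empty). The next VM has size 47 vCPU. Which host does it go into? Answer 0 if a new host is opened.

No host has ≥ 47 vCPU free, so a new host is opened.

0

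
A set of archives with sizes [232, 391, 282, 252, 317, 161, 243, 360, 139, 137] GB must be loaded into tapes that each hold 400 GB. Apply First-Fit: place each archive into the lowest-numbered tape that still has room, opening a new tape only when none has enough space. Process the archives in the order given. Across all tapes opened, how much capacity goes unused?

286

232 GB → tape 1 (remaining 168 GB)
391 GB → tape 2 (remaining 9 GB)
282 GB → tape 3 (remaining 118 GB)
252 GB → tape 4 (remaining 148 GB)
317 GB → tape 5 (remaining 83 GB)
161 GB → tape 1 (remaining 7 GB)
243 GB → tape 6 (remaining 157 GB)
360 GB → tape 7 (remaining 40 GB)
139 GB → tape 4 (remaining 9 GB)
137 GB → tape 6 (remaining 20 GB)
7 tapes × 400 GB = 2800 GB; used 2514 GB; unused 286 GB.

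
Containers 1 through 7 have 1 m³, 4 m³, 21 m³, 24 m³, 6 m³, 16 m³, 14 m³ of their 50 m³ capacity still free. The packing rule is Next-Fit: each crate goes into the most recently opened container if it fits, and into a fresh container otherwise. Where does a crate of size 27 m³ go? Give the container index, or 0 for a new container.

0

Next-Fit only looks at container 7, which has 14 m³ free.
27 m³ does not fit, so a new container is opened.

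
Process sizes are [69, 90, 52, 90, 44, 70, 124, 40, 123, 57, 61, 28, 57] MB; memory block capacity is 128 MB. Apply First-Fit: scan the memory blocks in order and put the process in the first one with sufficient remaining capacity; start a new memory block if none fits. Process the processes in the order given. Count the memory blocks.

Put 69 MB in memory block 1; 59 MB remain.
Put 90 MB in memory block 2; 38 MB remain.
Put 52 MB in memory block 1; 7 MB remain.
Put 90 MB in memory block 3; 38 MB remain.
Put 44 MB in memory block 4; 84 MB remain.
Put 70 MB in memory block 4; 14 MB remain.
Put 124 MB in memory block 5; 4 MB remain.
Put 40 MB in memory block 6; 88 MB remain.
Put 123 MB in memory block 7; 5 MB remain.
Put 57 MB in memory block 6; 31 MB remain.
Put 61 MB in memory block 8; 67 MB remain.
Put 28 MB in memory block 2; 10 MB remain.
Put 57 MB in memory block 8; 10 MB remain.

8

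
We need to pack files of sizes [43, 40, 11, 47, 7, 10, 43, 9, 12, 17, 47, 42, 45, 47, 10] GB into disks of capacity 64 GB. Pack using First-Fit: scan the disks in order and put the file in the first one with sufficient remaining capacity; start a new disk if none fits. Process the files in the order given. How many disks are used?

8

Put 43 GB in disk 1; 21 GB remain.
Put 40 GB in disk 2; 24 GB remain.
Put 11 GB in disk 1; 10 GB remain.
Put 47 GB in disk 3; 17 GB remain.
Put 7 GB in disk 1; 3 GB remain.
Put 10 GB in disk 2; 14 GB remain.
Put 43 GB in disk 4; 21 GB remain.
Put 9 GB in disk 2; 5 GB remain.
Put 12 GB in disk 3; 5 GB remain.
Put 17 GB in disk 4; 4 GB remain.
Put 47 GB in disk 5; 17 GB remain.
Put 42 GB in disk 6; 22 GB remain.
Put 45 GB in disk 7; 19 GB remain.
Put 47 GB in disk 8; 17 GB remain.
Put 10 GB in disk 5; 7 GB remain.
Final disks: [43,11,7] [40,10,9] [47,12] [43,17] [47,10] [42] [45] [47].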